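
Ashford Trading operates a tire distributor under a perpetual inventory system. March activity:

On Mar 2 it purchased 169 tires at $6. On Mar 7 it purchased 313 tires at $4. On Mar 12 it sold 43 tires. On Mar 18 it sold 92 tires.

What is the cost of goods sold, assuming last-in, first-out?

COGS = $540

Mar 12, 43 sold [LIFO — newest first]: 43 @ $4 = $172
Mar 18, 92 sold [LIFO — newest first]: 92 @ $4 = $368
Total COGS = $172 + $368 = $540
Ending inventory: 169 @ $6 + 178 @ $4 = $1,726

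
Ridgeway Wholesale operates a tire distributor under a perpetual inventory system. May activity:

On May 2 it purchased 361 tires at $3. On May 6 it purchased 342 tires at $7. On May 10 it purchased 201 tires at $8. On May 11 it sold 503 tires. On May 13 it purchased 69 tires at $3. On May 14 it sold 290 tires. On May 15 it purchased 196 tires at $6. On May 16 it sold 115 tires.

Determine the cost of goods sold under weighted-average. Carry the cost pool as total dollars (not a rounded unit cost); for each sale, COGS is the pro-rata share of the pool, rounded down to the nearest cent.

After May 2: 361 on hand, pool $1,083.00 (≈ $3.0000 each)
After May 6: 703 on hand, pool $3,477.00 (≈ $4.9459 each)
After May 10: 904 on hand, pool $5,085.00 (≈ $5.6250 each)
May 11, sell 503: 503/904 × $5,085.00 → $2,829.37
After May 13: 470 on hand, pool $2,462.63 (≈ $5.2396 each)
May 14, sell 290: 290/470 × $2,462.63 → $1,519.49
After May 15: 376 on hand, pool $2,119.14 (≈ $5.6360 each)
May 16, sell 115: 115/376 × $2,119.14 → $648.14
Total COGS = $2,829.37 + $1,519.49 + $648.14 = $4,997.00
Ending inventory (cost pool remaining) = $1,471.00

COGS = $4,997.00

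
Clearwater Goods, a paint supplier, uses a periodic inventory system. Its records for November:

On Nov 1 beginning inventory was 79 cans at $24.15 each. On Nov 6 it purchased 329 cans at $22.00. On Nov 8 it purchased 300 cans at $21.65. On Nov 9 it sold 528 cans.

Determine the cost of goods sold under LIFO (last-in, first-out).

COGS = $11,511.00

Nov 9, 528 sold [LIFO — newest first]: 300 @ $21.65 + 228 @ $22.00 = $11,511.00
Ending inventory: 79 @ $24.15 + 101 @ $22.00 = $4,129.85
Check: goods available $15,640.85 = COGS $11,511.00 + ending $4,129.85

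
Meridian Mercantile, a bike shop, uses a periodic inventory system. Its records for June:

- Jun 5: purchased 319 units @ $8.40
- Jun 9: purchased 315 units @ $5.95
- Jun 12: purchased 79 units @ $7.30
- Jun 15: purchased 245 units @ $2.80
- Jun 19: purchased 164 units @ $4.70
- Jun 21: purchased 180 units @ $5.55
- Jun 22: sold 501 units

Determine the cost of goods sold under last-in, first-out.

Jun 22, 501 sold [LIFO — newest first]: 180 @ $5.55 + 164 @ $4.70 + 157 @ $2.80 = $2,209.40
Ending inventory: 319 @ $8.40 + 315 @ $5.95 + 79 @ $7.30 + 88 @ $2.80 = $5,376.95
Check: goods available $7,586.35 = COGS $2,209.40 + ending $5,376.95

COGS = $2,209.40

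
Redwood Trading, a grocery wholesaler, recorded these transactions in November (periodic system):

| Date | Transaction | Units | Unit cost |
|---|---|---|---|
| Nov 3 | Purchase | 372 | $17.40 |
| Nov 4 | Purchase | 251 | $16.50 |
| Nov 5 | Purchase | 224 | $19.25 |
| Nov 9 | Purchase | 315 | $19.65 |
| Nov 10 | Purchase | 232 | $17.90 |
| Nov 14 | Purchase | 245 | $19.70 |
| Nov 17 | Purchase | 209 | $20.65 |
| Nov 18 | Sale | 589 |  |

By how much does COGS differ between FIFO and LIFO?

$1,505.55

FIFO COGS: 372 @ $17.40 + 217 @ $16.50 = $10,053.30
LIFO COGS: 209 @ $20.65 + 245 @ $19.70 + 135 @ $17.90 = $11,558.85
Difference = |$10,053.30 − $11,558.85| = $1,505.55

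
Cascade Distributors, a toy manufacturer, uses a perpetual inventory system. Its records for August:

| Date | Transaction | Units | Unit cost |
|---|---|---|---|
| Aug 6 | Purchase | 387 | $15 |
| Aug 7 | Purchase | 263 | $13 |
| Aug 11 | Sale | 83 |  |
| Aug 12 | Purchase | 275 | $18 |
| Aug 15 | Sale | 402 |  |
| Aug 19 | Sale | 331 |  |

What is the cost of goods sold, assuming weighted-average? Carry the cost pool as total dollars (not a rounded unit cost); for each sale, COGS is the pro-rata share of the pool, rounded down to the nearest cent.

After Aug 6: 387 on hand, pool $5,805.00 (≈ $15.0000 each)
After Aug 7: 650 on hand, pool $9,224.00 (≈ $14.1908 each)
Aug 11, sell 83: 83/650 × $9,224.00 → $1,177.83
After Aug 12: 842 on hand, pool $12,996.17 (≈ $15.4349 each)
Aug 15, sell 402: 402/842 × $12,996.17 → $6,204.82
Aug 19, sell 331: 331/440 × $6,791.35 → $5,108.94
Total COGS = $1,177.83 + $6,204.82 + $5,108.94 = $12,491.59
Ending inventory (cost pool remaining) = $1,682.41

COGS = $12,491.59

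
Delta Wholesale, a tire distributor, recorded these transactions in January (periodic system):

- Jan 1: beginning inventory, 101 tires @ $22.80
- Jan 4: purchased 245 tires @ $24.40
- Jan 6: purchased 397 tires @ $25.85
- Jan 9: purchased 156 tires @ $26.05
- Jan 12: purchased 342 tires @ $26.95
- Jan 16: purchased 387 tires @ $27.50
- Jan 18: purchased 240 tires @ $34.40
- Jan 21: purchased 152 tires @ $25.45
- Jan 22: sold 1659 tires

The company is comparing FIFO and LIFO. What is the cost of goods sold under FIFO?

FIFO COGS: 101 @ $22.80 + 245 @ $24.40 + 397 @ $25.85 + 156 @ $26.05 + 342 @ $26.95 + 387 @ $27.50 + 31 @ $34.40 = $43,532.85
LIFO COGS: 152 @ $25.45 + 240 @ $34.40 + 387 @ $27.50 + 342 @ $26.95 + 156 @ $26.05 + 382 @ $25.85 = $45,922.30

COGS = $43,532.85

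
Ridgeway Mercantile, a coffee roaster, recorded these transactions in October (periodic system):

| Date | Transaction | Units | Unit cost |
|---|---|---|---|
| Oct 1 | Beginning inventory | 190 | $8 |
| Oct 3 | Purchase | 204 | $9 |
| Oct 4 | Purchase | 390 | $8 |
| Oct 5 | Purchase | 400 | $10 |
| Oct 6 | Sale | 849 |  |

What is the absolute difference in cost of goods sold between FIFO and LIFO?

$525

FIFO COGS: 190 @ $8 + 204 @ $9 + 390 @ $8 + 65 @ $10 = $7,126
LIFO COGS: 400 @ $10 + 390 @ $8 + 59 @ $9 = $7,651
Difference = |$7,126 − $7,651| = $525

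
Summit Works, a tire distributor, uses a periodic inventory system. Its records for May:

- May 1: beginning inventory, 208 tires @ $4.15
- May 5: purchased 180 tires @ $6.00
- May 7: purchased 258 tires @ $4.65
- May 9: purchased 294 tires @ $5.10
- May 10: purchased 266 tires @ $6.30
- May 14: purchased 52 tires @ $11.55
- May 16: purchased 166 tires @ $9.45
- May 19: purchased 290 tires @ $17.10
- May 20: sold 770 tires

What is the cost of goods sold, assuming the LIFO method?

COGS = $8,778.90

May 20, 770 sold [LIFO — newest first]: 290 @ $17.10 + 166 @ $9.45 + 52 @ $11.55 + 262 @ $6.30 = $8,778.90
Ending inventory: 208 @ $4.15 + 180 @ $6.00 + 258 @ $4.65 + 294 @ $5.10 + 4 @ $6.30 = $4,667.50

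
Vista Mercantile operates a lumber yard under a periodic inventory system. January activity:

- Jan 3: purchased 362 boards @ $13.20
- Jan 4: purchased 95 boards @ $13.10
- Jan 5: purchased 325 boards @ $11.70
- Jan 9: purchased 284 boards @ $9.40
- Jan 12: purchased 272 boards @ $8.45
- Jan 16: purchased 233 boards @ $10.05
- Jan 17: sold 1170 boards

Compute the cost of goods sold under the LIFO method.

Jan 17, 1170 sold [LIFO — newest first]: 233 @ $10.05 + 272 @ $8.45 + 284 @ $9.40 + 325 @ $11.70 + 56 @ $13.10 = $11,845.75
Ending inventory: 362 @ $13.20 + 39 @ $13.10 = $5,289.30
Check: goods available $17,135.05 = COGS $11,845.75 + ending $5,289.30

COGS = $11,845.75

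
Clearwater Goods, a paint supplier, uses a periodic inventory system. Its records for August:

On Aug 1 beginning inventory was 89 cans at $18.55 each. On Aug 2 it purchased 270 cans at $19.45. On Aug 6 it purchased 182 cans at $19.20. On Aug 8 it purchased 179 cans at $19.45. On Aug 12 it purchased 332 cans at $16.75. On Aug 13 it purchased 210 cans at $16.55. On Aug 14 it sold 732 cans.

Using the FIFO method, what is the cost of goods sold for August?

COGS = $14,079.40

Aug 14, 732 sold [FIFO — oldest first]: 89 @ $18.55 + 270 @ $19.45 + 182 @ $19.20 + 179 @ $19.45 + 12 @ $16.75 = $14,079.40
Ending inventory: 320 @ $16.75 + 210 @ $16.55 = $8,835.50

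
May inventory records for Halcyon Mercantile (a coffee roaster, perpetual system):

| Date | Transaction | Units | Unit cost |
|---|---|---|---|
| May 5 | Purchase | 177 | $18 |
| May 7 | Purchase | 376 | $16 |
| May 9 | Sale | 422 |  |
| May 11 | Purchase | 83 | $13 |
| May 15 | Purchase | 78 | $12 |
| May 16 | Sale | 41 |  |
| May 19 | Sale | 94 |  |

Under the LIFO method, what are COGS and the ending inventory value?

COGS = $8,521; ending inventory = $2,696

May 9, 422 sold [LIFO — newest first]: 376 @ $16 + 46 @ $18 = $6,844
May 16, 41 sold [LIFO — newest first]: 41 @ $12 = $492
May 19, 94 sold [LIFO — newest first]: 37 @ $12 + 57 @ $13 = $1,185
Total COGS = $6,844 + $492 + $1,185 = $8,521
Ending inventory: 131 @ $18 + 26 @ $13 = $2,696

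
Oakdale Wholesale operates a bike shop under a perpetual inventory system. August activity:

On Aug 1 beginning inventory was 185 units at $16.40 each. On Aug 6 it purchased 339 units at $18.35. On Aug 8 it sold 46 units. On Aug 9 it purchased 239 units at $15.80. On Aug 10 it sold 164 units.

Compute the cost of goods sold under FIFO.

COGS = $3,492.75

Aug 8, 46 sold [FIFO — oldest first]: 46 @ $16.40 = $754.40
Aug 10, 164 sold [FIFO — oldest first]: 139 @ $16.40 + 25 @ $18.35 = $2,738.35
Total COGS = $754.40 + $2,738.35 = $3,492.75
Ending inventory: 314 @ $18.35 + 239 @ $15.80 = $9,538.10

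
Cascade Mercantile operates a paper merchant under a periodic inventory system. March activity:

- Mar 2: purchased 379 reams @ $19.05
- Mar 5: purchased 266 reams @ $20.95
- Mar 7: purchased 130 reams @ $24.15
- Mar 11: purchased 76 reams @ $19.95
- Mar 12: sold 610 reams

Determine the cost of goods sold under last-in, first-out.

COGS = $12,857.30

Mar 12, 610 sold [LIFO — newest first]: 76 @ $19.95 + 130 @ $24.15 + 266 @ $20.95 + 138 @ $19.05 = $12,857.30
Ending inventory: 241 @ $19.05 = $4,591.05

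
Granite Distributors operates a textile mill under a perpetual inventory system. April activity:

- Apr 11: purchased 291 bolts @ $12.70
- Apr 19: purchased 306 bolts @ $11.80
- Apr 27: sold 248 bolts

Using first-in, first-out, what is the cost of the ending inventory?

Ending inventory = $4,156.90

Apr 27, 248 sold [FIFO — oldest first]: 248 @ $12.70 = $3,149.60
Ending inventory: 43 @ $12.70 + 306 @ $11.80 = $4,156.90
Check: goods available $7,306.50 = COGS $3,149.60 + ending $4,156.90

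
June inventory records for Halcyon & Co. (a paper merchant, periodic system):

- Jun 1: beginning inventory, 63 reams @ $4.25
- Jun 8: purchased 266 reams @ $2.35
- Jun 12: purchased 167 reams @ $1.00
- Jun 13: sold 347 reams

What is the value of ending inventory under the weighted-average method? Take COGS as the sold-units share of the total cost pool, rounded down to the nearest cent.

Ending inventory = $318.39

Jun 13, sell 347: 347/496 × $1,059.85 → $741.46
Ending inventory (cost pool remaining) = $318.39
Check: goods available $1,059.85 = COGS $741.46 + ending $318.39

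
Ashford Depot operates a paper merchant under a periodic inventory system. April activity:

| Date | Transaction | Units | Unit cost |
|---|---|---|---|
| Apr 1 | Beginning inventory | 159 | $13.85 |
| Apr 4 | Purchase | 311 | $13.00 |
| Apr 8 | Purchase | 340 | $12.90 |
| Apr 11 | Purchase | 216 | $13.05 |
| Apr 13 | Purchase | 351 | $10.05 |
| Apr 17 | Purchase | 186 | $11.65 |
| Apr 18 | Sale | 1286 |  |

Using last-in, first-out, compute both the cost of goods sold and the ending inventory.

Apr 18, 1286 sold [LIFO — newest first]: 186 @ $11.65 + 351 @ $10.05 + 216 @ $13.05 + 340 @ $12.90 + 193 @ $13.00 = $15,408.25
Ending inventory: 159 @ $13.85 + 118 @ $13.00 = $3,736.15
Check: goods available $19,144.40 = COGS $15,408.25 + ending $3,736.15

COGS = $15,408.25; ending inventory = $3,736.15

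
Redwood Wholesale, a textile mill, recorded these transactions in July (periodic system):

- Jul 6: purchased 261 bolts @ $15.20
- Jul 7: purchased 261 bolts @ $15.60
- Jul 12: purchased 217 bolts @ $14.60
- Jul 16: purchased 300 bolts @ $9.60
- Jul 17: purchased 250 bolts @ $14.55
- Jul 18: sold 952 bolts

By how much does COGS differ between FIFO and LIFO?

$680.10

FIFO COGS: 261 @ $15.20 + 261 @ $15.60 + 217 @ $14.60 + 213 @ $9.60 = $13,251.80
LIFO COGS: 250 @ $14.55 + 300 @ $9.60 + 217 @ $14.60 + 185 @ $15.60 = $12,571.70
Difference = |$13,251.80 − $12,571.70| = $680.10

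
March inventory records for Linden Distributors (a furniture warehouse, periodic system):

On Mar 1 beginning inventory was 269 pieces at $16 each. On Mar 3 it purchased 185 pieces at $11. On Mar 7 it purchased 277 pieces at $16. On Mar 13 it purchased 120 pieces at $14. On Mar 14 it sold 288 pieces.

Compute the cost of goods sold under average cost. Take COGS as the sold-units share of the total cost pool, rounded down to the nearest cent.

COGS = $4,213.73

Mar 14, sell 288: 288/851 × $12,451.00 → $4,213.73
Ending inventory (cost pool remaining) = $8,237.27
Check: goods available $12,451.00 = COGS $4,213.73 + ending $8,237.27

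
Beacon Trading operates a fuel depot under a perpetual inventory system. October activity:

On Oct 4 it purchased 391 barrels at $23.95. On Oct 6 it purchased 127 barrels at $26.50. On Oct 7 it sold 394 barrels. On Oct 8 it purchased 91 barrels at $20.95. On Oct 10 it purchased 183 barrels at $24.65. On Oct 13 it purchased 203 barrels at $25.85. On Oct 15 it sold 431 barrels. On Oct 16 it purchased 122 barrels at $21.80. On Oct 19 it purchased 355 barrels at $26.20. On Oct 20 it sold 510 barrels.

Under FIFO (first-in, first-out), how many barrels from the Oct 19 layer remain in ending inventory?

137

Oct 7, 394 sold [FIFO — oldest first]: 391 @ $23.95 + 3 @ $26.50 = $9,443.95
Oct 15, 431 sold [FIFO — oldest first]: 124 @ $26.50 + 91 @ $20.95 + 183 @ $24.65 + 33 @ $25.85 = $10,556.45
Oct 20, 510 sold [FIFO — oldest first]: 170 @ $25.85 + 122 @ $21.80 + 218 @ $26.20 = $12,765.70
Total COGS = $9,443.95 + $10,556.45 + $12,765.70 = $32,766.10
Ending inventory: 137 @ $26.20 = $3,589.40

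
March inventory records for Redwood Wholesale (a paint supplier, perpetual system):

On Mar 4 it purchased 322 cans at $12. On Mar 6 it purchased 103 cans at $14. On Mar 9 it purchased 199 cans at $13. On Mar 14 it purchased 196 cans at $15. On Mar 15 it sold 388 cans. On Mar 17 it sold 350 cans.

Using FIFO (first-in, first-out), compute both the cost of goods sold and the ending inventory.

Mar 15, 388 sold [FIFO — oldest first]: 322 @ $12 + 66 @ $14 = $4,788
Mar 17, 350 sold [FIFO — oldest first]: 37 @ $14 + 199 @ $13 + 114 @ $15 = $4,815
Total COGS = $4,788 + $4,815 = $9,603
Ending inventory: 82 @ $15 = $1,230

COGS = $9,603; ending inventory = $1,230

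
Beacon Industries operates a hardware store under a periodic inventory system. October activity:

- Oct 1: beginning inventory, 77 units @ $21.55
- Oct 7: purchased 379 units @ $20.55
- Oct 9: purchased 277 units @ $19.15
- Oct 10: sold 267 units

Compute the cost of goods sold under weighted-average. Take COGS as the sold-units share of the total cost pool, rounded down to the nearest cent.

Oct 10, sell 267: 267/733 × $14,752.35 → $5,373.63
Ending inventory (cost pool remaining) = $9,378.72
Check: goods available $14,752.35 = COGS $5,373.63 + ending $9,378.72

COGS = $5,373.63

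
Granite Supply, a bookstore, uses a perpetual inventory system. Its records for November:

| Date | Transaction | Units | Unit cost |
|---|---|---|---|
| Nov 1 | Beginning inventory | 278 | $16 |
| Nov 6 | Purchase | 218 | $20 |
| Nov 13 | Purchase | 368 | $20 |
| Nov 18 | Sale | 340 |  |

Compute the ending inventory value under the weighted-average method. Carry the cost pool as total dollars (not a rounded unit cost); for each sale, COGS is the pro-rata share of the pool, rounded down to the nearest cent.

Ending inventory = $9,805.60

After Nov 1: 278 on hand, pool $4,448.00 (≈ $16.0000 each)
After Nov 6: 496 on hand, pool $8,808.00 (≈ $17.7581 each)
After Nov 13: 864 on hand, pool $16,168.00 (≈ $18.7130 each)
Nov 18, sell 340: 340/864 × $16,168.00 → $6,362.40
Ending inventory (cost pool remaining) = $9,805.60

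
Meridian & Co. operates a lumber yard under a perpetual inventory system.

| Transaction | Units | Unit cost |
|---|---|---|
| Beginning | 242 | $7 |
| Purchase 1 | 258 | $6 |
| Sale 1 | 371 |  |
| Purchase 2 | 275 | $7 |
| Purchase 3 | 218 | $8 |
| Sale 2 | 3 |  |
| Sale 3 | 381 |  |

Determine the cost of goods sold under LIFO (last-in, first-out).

COGS = $5,245

Sale 1 (371) [LIFO — newest first]: 258 @ $6 + 113 @ $7 = $2,339
Sale 2 (3) [LIFO — newest first]: 3 @ $8 = $24
Sale 3 (381) [LIFO — newest first]: 215 @ $8 + 166 @ $7 = $2,882
Total COGS = $2,339 + $24 + $2,882 = $5,245
Ending inventory: 129 @ $7 + 109 @ $7 = $1,666
Check: goods available $6,911 = COGS $5,245 + ending $1,666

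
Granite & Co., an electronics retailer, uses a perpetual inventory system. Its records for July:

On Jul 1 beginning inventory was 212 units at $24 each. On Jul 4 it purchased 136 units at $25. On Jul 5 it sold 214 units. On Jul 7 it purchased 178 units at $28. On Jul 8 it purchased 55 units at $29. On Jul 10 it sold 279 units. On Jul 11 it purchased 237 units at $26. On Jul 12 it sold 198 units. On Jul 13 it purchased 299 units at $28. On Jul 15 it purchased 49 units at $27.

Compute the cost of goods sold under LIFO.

Jul 5, 214 sold [LIFO — newest first]: 136 @ $25 + 78 @ $24 = $5,272
Jul 10, 279 sold [LIFO — newest first]: 55 @ $29 + 178 @ $28 + 46 @ $24 = $7,683
Jul 12, 198 sold [LIFO — newest first]: 198 @ $26 = $5,148
Total COGS = $5,272 + $7,683 + $5,148 = $18,103
Ending inventory: 88 @ $24 + 39 @ $26 + 299 @ $28 + 49 @ $27 = $12,821

COGS = $18,103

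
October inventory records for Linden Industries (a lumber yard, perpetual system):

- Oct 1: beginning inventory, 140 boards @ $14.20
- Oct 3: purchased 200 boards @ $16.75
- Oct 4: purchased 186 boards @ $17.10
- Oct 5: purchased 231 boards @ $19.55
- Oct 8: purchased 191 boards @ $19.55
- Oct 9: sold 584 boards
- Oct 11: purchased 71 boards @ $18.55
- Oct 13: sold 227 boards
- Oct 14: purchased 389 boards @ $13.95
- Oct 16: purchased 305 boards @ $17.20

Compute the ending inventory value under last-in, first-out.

Oct 9, 584 sold [LIFO — newest first]: 191 @ $19.55 + 231 @ $19.55 + 162 @ $17.10 = $11,020.30
Oct 13, 227 sold [LIFO — newest first]: 71 @ $18.55 + 24 @ $17.10 + 132 @ $16.75 = $3,938.45
Total COGS = $11,020.30 + $3,938.45 = $14,958.75
Ending inventory: 140 @ $14.20 + 68 @ $16.75 + 389 @ $13.95 + 305 @ $17.20 = $13,799.55

Ending inventory = $13,799.55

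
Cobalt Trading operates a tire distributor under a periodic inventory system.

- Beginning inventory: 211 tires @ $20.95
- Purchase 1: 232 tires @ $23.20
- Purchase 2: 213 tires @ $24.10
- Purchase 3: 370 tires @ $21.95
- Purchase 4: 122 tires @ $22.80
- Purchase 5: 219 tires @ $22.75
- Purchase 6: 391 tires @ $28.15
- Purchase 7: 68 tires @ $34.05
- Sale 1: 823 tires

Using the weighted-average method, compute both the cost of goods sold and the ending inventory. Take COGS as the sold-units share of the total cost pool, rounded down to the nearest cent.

COGS = $19,896.02; ending inventory = $24,247.53

Sale 1, sell 823: 823/1826 × $44,143.55 → $19,896.02
Ending inventory (cost pool remaining) = $24,247.53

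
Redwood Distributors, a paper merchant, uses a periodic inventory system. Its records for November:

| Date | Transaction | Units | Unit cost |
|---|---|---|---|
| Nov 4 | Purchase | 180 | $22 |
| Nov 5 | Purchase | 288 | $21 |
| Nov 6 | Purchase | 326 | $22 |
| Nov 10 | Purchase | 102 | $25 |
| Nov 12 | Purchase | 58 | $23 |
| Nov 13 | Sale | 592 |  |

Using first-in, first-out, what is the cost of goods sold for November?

COGS = $12,736

Nov 13, 592 sold [FIFO — oldest first]: 180 @ $22 + 288 @ $21 + 124 @ $22 = $12,736
Ending inventory: 202 @ $22 + 102 @ $25 + 58 @ $23 = $8,328
Check: goods available $21,064 = COGS $12,736 + ending $8,328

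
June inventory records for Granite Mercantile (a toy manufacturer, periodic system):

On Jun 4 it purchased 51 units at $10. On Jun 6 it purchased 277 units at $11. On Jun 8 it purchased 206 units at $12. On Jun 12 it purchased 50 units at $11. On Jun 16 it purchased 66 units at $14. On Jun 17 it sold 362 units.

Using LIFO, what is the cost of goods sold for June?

Jun 17, 362 sold [LIFO — newest first]: 66 @ $14 + 50 @ $11 + 206 @ $12 + 40 @ $11 = $4,386
Ending inventory: 51 @ $10 + 237 @ $11 = $3,117

COGS = $4,386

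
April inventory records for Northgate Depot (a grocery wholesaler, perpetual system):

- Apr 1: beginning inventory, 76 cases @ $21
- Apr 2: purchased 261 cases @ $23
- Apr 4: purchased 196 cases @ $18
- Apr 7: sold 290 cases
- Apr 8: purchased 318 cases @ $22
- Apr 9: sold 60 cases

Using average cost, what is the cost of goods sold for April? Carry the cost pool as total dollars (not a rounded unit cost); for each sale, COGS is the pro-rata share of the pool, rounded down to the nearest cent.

COGS = $7,344.88

After Apr 1: 76 on hand, pool $1,596.00 (≈ $21.0000 each)
After Apr 2: 337 on hand, pool $7,599.00 (≈ $22.5490 each)
After Apr 4: 533 on hand, pool $11,127.00 (≈ $20.8762 each)
Apr 7, sell 290: 290/533 × $11,127.00 → $6,054.09
After Apr 8: 561 on hand, pool $12,068.91 (≈ $21.5132 each)
Apr 9, sell 60: 60/561 × $12,068.91 → $1,290.79
Total COGS = $6,054.09 + $1,290.79 = $7,344.88
Ending inventory (cost pool remaining) = $10,778.12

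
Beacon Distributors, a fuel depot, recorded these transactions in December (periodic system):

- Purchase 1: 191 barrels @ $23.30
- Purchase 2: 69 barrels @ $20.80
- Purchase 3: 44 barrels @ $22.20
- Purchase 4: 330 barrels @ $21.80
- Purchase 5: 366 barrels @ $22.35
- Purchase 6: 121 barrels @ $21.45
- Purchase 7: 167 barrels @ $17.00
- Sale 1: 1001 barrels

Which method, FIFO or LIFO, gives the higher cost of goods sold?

FIFO

FIFO COGS: 191 @ $23.30 + 69 @ $20.80 + 44 @ $22.20 + 330 @ $21.80 + 366 @ $22.35 + 1 @ $21.45 = $22,257.85
LIFO COGS: 167 @ $17.00 + 121 @ $21.45 + 366 @ $22.35 + 330 @ $21.80 + 17 @ $22.20 = $21,185.95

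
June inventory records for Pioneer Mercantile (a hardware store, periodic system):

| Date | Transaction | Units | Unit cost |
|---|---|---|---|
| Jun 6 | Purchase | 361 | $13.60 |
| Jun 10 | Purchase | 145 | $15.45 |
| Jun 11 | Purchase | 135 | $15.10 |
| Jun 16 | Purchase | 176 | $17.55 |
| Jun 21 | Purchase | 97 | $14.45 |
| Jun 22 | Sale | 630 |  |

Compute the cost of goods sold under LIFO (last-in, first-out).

Jun 22, 630 sold [LIFO — newest first]: 97 @ $14.45 + 176 @ $17.55 + 135 @ $15.10 + 145 @ $15.45 + 77 @ $13.60 = $9,816.40
Ending inventory: 284 @ $13.60 = $3,862.40
Check: goods available $13,678.80 = COGS $9,816.40 + ending $3,862.40

COGS = $9,816.40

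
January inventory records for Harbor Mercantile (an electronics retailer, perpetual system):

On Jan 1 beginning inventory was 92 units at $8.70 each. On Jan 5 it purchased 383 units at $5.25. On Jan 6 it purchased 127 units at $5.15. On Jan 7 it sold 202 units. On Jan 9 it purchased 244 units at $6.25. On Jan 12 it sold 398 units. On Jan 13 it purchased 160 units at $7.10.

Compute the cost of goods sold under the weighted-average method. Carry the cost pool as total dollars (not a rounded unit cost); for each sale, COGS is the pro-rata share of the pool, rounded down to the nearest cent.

After Jan 1: 92 on hand, pool $800.40 (≈ $8.7000 each)
After Jan 5: 475 on hand, pool $2,811.15 (≈ $5.9182 each)
After Jan 6: 602 on hand, pool $3,465.20 (≈ $5.7561 each)
Jan 7, sell 202: 202/602 × $3,465.20 → $1,162.74
After Jan 9: 644 on hand, pool $3,827.46 (≈ $5.9433 each)
Jan 12, sell 398: 398/644 × $3,827.46 → $2,365.41
After Jan 13: 406 on hand, pool $2,598.05 (≈ $6.3991 each)
Total COGS = $1,162.74 + $2,365.41 = $3,528.15
Ending inventory (cost pool remaining) = $2,598.05
Check: goods available $6,126.20 = COGS $3,528.15 + ending $2,598.05

COGS = $3,528.15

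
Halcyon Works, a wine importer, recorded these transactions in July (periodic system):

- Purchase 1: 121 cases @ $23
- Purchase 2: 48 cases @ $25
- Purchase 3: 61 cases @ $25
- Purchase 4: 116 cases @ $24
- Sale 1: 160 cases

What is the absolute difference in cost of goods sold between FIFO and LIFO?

FIFO COGS: 121 @ $23 + 39 @ $25 = $3,758
LIFO COGS: 116 @ $24 + 44 @ $25 = $3,884
Difference = |$3,758 − $3,884| = $126

$126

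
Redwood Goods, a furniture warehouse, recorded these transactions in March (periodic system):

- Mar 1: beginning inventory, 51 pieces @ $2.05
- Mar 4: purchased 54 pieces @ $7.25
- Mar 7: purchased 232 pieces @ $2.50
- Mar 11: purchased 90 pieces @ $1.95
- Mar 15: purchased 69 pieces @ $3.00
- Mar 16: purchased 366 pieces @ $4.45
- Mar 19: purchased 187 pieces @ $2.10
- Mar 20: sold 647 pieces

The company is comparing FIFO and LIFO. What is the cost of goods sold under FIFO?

FIFO COGS: 51 @ $2.05 + 54 @ $7.25 + 232 @ $2.50 + 90 @ $1.95 + 69 @ $3.00 + 151 @ $4.45 = $2,130.50
LIFO COGS: 187 @ $2.10 + 366 @ $4.45 + 69 @ $3.00 + 25 @ $1.95 = $2,277.15

COGS = $2,130.50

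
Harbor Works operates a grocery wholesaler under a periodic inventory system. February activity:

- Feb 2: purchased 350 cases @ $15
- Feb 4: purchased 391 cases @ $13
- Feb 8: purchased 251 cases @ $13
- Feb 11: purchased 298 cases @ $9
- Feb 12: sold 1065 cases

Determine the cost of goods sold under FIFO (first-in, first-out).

Feb 12, 1065 sold [FIFO — oldest first]: 350 @ $15 + 391 @ $13 + 251 @ $13 + 73 @ $9 = $14,253
Ending inventory: 225 @ $9 = $2,025

COGS = $14,253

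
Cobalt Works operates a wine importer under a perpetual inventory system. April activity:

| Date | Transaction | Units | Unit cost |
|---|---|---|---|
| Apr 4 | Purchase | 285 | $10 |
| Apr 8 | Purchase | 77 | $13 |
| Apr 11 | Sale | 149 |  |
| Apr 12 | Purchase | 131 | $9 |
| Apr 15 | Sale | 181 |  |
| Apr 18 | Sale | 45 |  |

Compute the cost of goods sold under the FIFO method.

Apr 11, 149 sold [FIFO — oldest first]: 149 @ $10 = $1,490
Apr 15, 181 sold [FIFO — oldest first]: 136 @ $10 + 45 @ $13 = $1,945
Apr 18, 45 sold [FIFO — oldest first]: 32 @ $13 + 13 @ $9 = $533
Total COGS = $1,490 + $1,945 + $533 = $3,968
Ending inventory: 118 @ $9 = $1,062

COGS = $3,968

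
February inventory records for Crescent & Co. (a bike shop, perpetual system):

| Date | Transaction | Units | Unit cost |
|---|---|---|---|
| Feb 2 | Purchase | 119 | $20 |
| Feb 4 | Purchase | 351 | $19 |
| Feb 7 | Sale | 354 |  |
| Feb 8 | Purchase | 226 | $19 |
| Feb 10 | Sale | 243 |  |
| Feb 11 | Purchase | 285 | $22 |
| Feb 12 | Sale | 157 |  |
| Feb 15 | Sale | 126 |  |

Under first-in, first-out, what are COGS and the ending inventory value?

Feb 7, 354 sold [FIFO — oldest first]: 119 @ $20 + 235 @ $19 = $6,845
Feb 10, 243 sold [FIFO — oldest first]: 116 @ $19 + 127 @ $19 = $4,617
Feb 12, 157 sold [FIFO — oldest first]: 99 @ $19 + 58 @ $22 = $3,157
Feb 15, 126 sold [FIFO — oldest first]: 126 @ $22 = $2,772
Total COGS = $6,845 + $4,617 + $3,157 + $2,772 = $17,391
Ending inventory: 101 @ $22 = $2,222
Check: goods available $19,613 = COGS $17,391 + ending $2,222

COGS = $17,391; ending inventory = $2,222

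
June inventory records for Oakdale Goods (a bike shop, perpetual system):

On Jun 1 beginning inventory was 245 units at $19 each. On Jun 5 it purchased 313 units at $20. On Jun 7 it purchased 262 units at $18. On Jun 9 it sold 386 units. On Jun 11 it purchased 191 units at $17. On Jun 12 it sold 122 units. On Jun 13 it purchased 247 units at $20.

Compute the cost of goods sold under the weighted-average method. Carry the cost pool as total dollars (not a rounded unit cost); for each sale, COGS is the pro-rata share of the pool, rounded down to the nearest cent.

COGS = $9,606.70

After Jun 1: 245 on hand, pool $4,655.00 (≈ $19.0000 each)
After Jun 5: 558 on hand, pool $10,915.00 (≈ $19.5609 each)
After Jun 7: 820 on hand, pool $15,631.00 (≈ $19.0622 each)
Jun 9, sell 386: 386/820 × $15,631.00 → $7,358.00
After Jun 11: 625 on hand, pool $11,520.00 (≈ $18.4320 each)
Jun 12, sell 122: 122/625 × $11,520.00 → $2,248.70
After Jun 13: 750 on hand, pool $14,211.30 (≈ $18.9484 each)
Total COGS = $7,358.00 + $2,248.70 = $9,606.70
Ending inventory (cost pool remaining) = $14,211.30
Check: goods available $23,818.00 = COGS $9,606.70 + ending $14,211.30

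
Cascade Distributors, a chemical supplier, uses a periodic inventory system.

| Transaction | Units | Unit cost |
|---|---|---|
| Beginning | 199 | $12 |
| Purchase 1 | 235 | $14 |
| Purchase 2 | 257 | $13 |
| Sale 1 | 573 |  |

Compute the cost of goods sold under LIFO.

Sale 1 (573) [LIFO — newest first]: 257 @ $13 + 235 @ $14 + 81 @ $12 = $7,603
Ending inventory: 118 @ $12 = $1,416

COGS = $7,603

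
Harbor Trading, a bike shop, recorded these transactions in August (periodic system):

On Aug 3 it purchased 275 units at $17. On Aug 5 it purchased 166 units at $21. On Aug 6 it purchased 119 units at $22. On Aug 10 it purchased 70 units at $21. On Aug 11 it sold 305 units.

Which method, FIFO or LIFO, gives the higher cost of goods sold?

LIFO

FIFO COGS: 275 @ $17 + 30 @ $21 = $5,305
LIFO COGS: 70 @ $21 + 119 @ $22 + 116 @ $21 = $6,524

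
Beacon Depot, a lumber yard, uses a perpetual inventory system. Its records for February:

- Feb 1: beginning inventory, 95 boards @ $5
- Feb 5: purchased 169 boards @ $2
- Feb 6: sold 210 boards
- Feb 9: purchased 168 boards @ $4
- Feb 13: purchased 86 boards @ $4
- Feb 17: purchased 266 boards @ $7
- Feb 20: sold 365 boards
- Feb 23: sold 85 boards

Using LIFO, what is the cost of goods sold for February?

COGS = $3,141

Feb 6, 210 sold [LIFO — newest first]: 169 @ $2 + 41 @ $5 = $543
Feb 20, 365 sold [LIFO — newest first]: 266 @ $7 + 86 @ $4 + 13 @ $4 = $2,258
Feb 23, 85 sold [LIFO — newest first]: 85 @ $4 = $340
Total COGS = $543 + $2,258 + $340 = $3,141
Ending inventory: 54 @ $5 + 70 @ $4 = $550
Check: goods available $3,691 = COGS $3,141 + ending $550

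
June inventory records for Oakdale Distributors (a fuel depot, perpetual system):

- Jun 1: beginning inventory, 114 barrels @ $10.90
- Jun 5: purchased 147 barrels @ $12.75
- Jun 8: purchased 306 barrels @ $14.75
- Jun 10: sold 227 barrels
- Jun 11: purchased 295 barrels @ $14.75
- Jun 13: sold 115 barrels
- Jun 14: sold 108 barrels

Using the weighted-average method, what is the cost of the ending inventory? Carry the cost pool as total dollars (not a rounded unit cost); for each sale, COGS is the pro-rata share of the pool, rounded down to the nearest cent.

After Jun 1: 114 on hand, pool $1,242.60 (≈ $10.9000 each)
After Jun 5: 261 on hand, pool $3,116.85 (≈ $11.9420 each)
After Jun 8: 567 on hand, pool $7,630.35 (≈ $13.4574 each)
Jun 10, sell 227: 227/567 × $7,630.35 → $3,054.83
After Jun 11: 635 on hand, pool $8,926.77 (≈ $14.0579 each)
Jun 13, sell 115: 115/635 × $8,926.77 → $1,616.65
Jun 14, sell 108: 108/520 × $7,310.12 → $1,518.25
Total COGS = $3,054.83 + $1,616.65 + $1,518.25 = $6,189.73
Ending inventory (cost pool remaining) = $5,791.87

Ending inventory = $5,791.87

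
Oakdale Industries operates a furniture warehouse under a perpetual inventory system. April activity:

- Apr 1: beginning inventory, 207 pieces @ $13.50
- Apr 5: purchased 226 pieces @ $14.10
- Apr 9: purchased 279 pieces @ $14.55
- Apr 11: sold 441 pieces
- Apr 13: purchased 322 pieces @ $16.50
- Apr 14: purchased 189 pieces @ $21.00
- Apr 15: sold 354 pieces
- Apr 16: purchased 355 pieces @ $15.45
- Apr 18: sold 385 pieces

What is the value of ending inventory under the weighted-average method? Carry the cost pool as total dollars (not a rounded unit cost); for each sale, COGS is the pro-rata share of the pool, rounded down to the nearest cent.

After Apr 1: 207 on hand, pool $2,794.50 (≈ $13.5000 each)
After Apr 5: 433 on hand, pool $5,981.10 (≈ $13.8132 each)
After Apr 9: 712 on hand, pool $10,040.55 (≈ $14.1019 each)
Apr 11, sell 441: 441/712 × $10,040.55 → $6,218.93
After Apr 13: 593 on hand, pool $9,134.62 (≈ $15.4041 each)
After Apr 14: 782 on hand, pool $13,103.62 (≈ $16.7565 each)
Apr 15, sell 354: 354/782 × $13,103.62 → $5,931.81
After Apr 16: 783 on hand, pool $12,656.56 (≈ $16.1642 each)
Apr 18, sell 385: 385/783 × $12,656.56 → $6,223.21
Total COGS = $6,218.93 + $5,931.81 + $6,223.21 = $18,373.95
Ending inventory (cost pool remaining) = $6,433.35
Check: goods available $24,807.30 = COGS $18,373.95 + ending $6,433.35

Ending inventory = $6,433.35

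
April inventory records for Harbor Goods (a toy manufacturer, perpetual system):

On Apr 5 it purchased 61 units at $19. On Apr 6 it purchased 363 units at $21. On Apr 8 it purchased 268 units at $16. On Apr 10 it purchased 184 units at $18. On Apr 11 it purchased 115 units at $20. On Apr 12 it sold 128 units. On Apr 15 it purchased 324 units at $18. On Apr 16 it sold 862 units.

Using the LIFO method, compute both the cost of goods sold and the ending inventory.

COGS = $17,811; ending inventory = $6,703

Apr 12, 128 sold [LIFO — newest first]: 115 @ $20 + 13 @ $18 = $2,534
Apr 16, 862 sold [LIFO — newest first]: 324 @ $18 + 171 @ $18 + 268 @ $16 + 99 @ $21 = $15,277
Total COGS = $2,534 + $15,277 = $17,811
Ending inventory: 61 @ $19 + 264 @ $21 = $6,703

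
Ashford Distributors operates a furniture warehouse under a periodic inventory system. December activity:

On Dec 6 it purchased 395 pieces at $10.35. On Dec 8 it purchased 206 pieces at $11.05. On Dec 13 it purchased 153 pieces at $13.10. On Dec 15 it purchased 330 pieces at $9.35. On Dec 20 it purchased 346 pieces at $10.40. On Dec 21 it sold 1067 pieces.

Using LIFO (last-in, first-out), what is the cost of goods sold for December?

Dec 21, 1067 sold [LIFO — newest first]: 346 @ $10.40 + 330 @ $9.35 + 153 @ $13.10 + 206 @ $11.05 + 32 @ $10.35 = $11,295.70
Ending inventory: 363 @ $10.35 = $3,757.05
Check: goods available $15,052.75 = COGS $11,295.70 + ending $3,757.05

COGS = $11,295.70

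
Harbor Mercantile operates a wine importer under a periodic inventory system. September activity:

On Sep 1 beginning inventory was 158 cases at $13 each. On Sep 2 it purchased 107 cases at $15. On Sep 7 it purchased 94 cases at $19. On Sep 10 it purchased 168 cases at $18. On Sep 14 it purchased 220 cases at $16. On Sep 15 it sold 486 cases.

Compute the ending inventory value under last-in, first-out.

Ending inventory = $3,599

Sep 15, 486 sold [LIFO — newest first]: 220 @ $16 + 168 @ $18 + 94 @ $19 + 4 @ $15 = $8,390
Ending inventory: 158 @ $13 + 103 @ $15 = $3,599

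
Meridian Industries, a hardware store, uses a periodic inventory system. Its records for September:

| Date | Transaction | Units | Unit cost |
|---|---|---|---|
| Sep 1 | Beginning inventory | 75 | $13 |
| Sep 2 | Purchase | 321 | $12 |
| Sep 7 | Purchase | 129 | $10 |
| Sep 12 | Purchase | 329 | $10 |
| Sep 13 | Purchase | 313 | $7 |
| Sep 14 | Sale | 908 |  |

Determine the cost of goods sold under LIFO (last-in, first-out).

Sep 14, 908 sold [LIFO — newest first]: 313 @ $7 + 329 @ $10 + 129 @ $10 + 137 @ $12 = $8,415
Ending inventory: 75 @ $13 + 184 @ $12 = $3,183

COGS = $8,415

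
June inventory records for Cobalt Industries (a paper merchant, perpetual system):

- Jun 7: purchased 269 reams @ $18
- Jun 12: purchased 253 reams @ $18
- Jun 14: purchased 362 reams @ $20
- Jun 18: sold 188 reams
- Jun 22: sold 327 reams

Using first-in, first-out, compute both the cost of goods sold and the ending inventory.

Jun 18, 188 sold [FIFO — oldest first]: 188 @ $18 = $3,384
Jun 22, 327 sold [FIFO — oldest first]: 81 @ $18 + 246 @ $18 = $5,886
Total COGS = $3,384 + $5,886 = $9,270
Ending inventory: 7 @ $18 + 362 @ $20 = $7,366

COGS = $9,270; ending inventory = $7,366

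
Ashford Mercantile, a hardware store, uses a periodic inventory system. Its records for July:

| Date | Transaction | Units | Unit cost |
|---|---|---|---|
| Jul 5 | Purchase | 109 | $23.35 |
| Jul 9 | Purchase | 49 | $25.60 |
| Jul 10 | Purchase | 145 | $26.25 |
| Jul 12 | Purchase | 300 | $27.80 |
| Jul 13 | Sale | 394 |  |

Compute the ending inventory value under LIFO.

Ending inventory = $5,138.30

Jul 13, 394 sold [LIFO — newest first]: 300 @ $27.80 + 94 @ $26.25 = $10,807.50
Ending inventory: 109 @ $23.35 + 49 @ $25.60 + 51 @ $26.25 = $5,138.30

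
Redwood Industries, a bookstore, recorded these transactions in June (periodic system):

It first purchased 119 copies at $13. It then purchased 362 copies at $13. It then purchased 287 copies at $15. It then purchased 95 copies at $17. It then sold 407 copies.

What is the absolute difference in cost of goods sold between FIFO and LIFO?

FIFO COGS: 119 @ $13 + 288 @ $13 = $5,291
LIFO COGS: 95 @ $17 + 287 @ $15 + 25 @ $13 = $6,245
Difference = |$5,291 − $6,245| = $954

$954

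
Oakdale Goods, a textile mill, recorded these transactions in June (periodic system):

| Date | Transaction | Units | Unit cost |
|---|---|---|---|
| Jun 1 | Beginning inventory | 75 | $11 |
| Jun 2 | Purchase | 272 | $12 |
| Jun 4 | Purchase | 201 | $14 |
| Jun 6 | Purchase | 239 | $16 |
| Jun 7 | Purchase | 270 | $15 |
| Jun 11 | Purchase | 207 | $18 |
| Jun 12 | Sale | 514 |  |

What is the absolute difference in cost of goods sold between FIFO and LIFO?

FIFO COGS: 75 @ $11 + 272 @ $12 + 167 @ $14 = $6,427
LIFO COGS: 207 @ $18 + 270 @ $15 + 37 @ $16 = $8,368
Difference = |$6,427 − $8,368| = $1,941

$1,941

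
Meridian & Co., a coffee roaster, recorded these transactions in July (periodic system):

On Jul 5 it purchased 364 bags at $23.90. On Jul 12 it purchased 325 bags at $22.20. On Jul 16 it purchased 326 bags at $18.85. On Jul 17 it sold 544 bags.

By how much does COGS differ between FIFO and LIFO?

$1,710.90

FIFO COGS: 364 @ $23.90 + 180 @ $22.20 = $12,695.60
LIFO COGS: 326 @ $18.85 + 218 @ $22.20 = $10,984.70
Difference = |$12,695.60 − $10,984.70| = $1,710.90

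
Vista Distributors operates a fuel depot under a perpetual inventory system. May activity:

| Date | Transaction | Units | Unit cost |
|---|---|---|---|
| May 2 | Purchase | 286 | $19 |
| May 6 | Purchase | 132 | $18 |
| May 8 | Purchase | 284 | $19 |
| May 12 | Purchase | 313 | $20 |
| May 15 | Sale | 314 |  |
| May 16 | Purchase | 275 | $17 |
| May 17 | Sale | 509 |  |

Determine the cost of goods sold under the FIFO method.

May 15, 314 sold [FIFO — oldest first]: 286 @ $19 + 28 @ $18 = $5,938
May 17, 509 sold [FIFO — oldest first]: 104 @ $18 + 284 @ $19 + 121 @ $20 = $9,688
Total COGS = $5,938 + $9,688 = $15,626
Ending inventory: 192 @ $20 + 275 @ $17 = $8,515

COGS = $15,626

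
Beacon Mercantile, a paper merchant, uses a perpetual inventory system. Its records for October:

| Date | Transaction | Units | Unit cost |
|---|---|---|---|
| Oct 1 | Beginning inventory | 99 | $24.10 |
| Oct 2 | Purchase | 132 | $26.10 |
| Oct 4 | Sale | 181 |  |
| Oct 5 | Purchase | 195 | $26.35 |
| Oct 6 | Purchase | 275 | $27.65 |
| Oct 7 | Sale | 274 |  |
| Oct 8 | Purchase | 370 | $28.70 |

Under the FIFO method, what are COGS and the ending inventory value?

COGS = $11,771.20; ending inventory = $17,420.90

Oct 4, 181 sold [FIFO — oldest first]: 99 @ $24.10 + 82 @ $26.10 = $4,526.10
Oct 7, 274 sold [FIFO — oldest first]: 50 @ $26.10 + 195 @ $26.35 + 29 @ $27.65 = $7,245.10
Total COGS = $4,526.10 + $7,245.10 = $11,771.20
Ending inventory: 246 @ $27.65 + 370 @ $28.70 = $17,420.90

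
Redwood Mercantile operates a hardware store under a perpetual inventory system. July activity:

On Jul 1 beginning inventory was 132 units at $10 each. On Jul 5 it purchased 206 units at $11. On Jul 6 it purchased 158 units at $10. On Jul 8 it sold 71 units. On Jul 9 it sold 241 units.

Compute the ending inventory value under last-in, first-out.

Ending inventory = $1,892

Jul 8, 71 sold [LIFO — newest first]: 71 @ $10 = $710
Jul 9, 241 sold [LIFO — newest first]: 87 @ $10 + 154 @ $11 = $2,564
Total COGS = $710 + $2,564 = $3,274
Ending inventory: 132 @ $10 + 52 @ $11 = $1,892
Check: goods available $5,166 = COGS $3,274 + ending $1,892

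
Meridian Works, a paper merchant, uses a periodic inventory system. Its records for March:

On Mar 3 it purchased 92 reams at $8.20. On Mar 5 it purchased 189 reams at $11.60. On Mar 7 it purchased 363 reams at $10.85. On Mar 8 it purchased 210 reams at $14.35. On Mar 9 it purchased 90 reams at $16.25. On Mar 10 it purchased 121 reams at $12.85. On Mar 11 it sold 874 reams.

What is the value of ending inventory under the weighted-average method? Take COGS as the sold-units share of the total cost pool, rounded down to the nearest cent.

Ending inventory = $2,316.43

Mar 11, sell 874: 874/1065 × $12,916.20 → $10,599.77
Ending inventory (cost pool remaining) = $2,316.43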